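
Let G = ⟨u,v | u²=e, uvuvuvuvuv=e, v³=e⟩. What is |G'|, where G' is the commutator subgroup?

G' = [G, G] is generated by all commutators. The generator-pair commutators are: [u, v] = uvuv².
The subgroup they normally generate is {e, u, v, v², uv, uvu, uvuv, uvuvu, v²uv²u, v²uv², v²u, uv², vu, vuv, vuvu, uv²uv²u, uv²uv², uv²u, v²uv, v²uvu, v²uvuv, vuv²uv², vuv²u, vuv², uvuv², uv²uv, uv²uvu, uv²uvuv, uvuv²uv², uvuv²u, v²uv²uv, uvuv²uv, uvuv²uvu, uvuv²uvuv, v²uv²uvuv², v²uv²uvu, v²uv²uvuv, v²uvuv²uv², v²uvuv²u, v²uvuv², vuvuv², vuv²uv, vuv²uvu, vuv²uvuv, vuvuv²uv², vuvuv²u, vuvuv²uv, uv²uvuv²uv², uv²uvuv²u, uv²uvuv², v²uvuv²uv, v²uvuv²uvu, vuv²uvuv²u, vuv²uvuv², uv²uvuv²uv, uv²uvuv²uvu, uvuv²uvuv²u, uvuv²uvuv², uvuv²uvuv²uv, vuv²uvuv²uv}, of order 60.
Check: |G/G'| = 60/60 = 1 is the order of the abelianisation.

Answer: 60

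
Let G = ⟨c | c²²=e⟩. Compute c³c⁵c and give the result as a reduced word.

Multiply left to right, reducing at each step:
  (c³) · c⁵ = c⁸
  (c⁸) · c = c⁹

Answer: c⁹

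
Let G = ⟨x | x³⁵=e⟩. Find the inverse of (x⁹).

The order of (x⁹) is 35 (smallest k with (x⁹)ᵏ = e), so (x⁹)⁻¹ = (x⁹)³⁴ = x²⁶.
Check: (x⁹) · (x²⁶) → (x⁹) · x²⁶ = e, giving e as required.

Answer: x²⁶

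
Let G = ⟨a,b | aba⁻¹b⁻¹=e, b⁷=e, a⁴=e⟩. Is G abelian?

Each pair of generators commutes: a·b = ab = b·a. Since the generators pairwise commute, every element of G commutes with every other, so G is abelian.

Answer: Yes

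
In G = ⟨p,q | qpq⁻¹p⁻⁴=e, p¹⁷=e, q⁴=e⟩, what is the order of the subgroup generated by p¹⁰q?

|⟨p¹⁰q⟩| equals the order of p¹⁰q. Compute successive powers until reaching e:
  (p¹⁰q)¹ = p¹⁰q, (p¹⁰q)² = p¹⁶q², (p¹⁰q)³ = p⁶q³, (p¹⁰q)⁴ = e.
The smallest positive k with (p¹⁰q)ᵏ = e is 4, so |⟨p¹⁰q⟩| = 4.

Answer: 4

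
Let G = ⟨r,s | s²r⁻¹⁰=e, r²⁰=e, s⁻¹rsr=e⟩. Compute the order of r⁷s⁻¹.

Compute successive powers until reaching e:
  (r⁷s⁻¹)¹ = r⁷s⁻¹, (r⁷s⁻¹)² = r¹⁰, (r⁷s⁻¹)³ = r⁷s, (r⁷s⁻¹)⁴ = e.
The smallest positive k with (r⁷s⁻¹)ᵏ = e is 4.

Answer: 4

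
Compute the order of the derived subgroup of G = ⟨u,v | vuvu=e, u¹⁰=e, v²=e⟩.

G' = [G, G] is generated by all commutators. The generator-pair commutators are: [u, v] = u².
The subgroup they normally generate is {e, u², u⁴, u⁶, u⁸}, of order 5.
Check: |G/G'| = 20/5 = 4 is the order of the abelianisation.

Answer: 5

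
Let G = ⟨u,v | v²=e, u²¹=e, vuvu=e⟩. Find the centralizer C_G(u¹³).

⟨u¹³⟩ ⊆ C_G(u¹³) since powers of u¹³ commute with u¹³; so |C_G(u¹³)| ≥ |⟨u¹³⟩| = 21.
By orbit–stabilizer, |C_G(u¹³)| = |G| / |conj. class of u¹³| = 42 / 2 = 21.
The 21 elements commuting with u¹³ are {e, u, u², u³, u⁴, u⁵, u⁶, u⁷, u⁸, u⁹, u¹⁰, u¹¹, u¹², u¹³, u¹⁴, u¹⁵, u¹⁶, u¹⁷, u¹⁸, u¹⁹, u²⁰}.

Answer: {e, u, u², u³, u⁴, u⁵, u⁶, u⁷, u⁸, u⁹, u¹⁰, u¹¹, u¹², u¹³, u¹⁴, u¹⁵, u¹⁶, u¹⁷, u¹⁸, u¹⁹, u²⁰}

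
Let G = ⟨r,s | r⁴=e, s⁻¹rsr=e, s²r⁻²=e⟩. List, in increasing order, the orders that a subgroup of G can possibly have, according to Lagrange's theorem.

|G| = 8 = 2³. By Lagrange's theorem the order of any subgroup divides 8; the divisors of 8 are 1, 2, 4, 8.

Answer: 1, 2, 4, 8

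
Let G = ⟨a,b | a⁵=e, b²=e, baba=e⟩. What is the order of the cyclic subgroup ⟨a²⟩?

|⟨a²⟩| equals the order of a². Compute successive powers until reaching e:
  (a²)¹ = a², (a²)² = a⁴, (a²)³ = a, (a²)⁴ = a³, (a²)⁵ = e.
The smallest positive k with (a²)ᵏ = e is 5, so |⟨a²⟩| = 5.

Answer: 5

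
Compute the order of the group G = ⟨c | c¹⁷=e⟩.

G is generated by a single element, so G is cyclic. The relator gives c¹⁷ = e and no smaller power is forced to be e, so the 17 powers {c, e, c², c³, c⁴, c⁵, c⁶, c⁷, c⁸, c⁹, c¹², c¹³, c¹¹, c¹⁰, c¹⁴, c¹⁵, c¹⁶} are distinct. Hence |G| = 17.

Answer: 17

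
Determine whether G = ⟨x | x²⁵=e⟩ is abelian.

G has a single generator, so G is cyclic and hence abelian.

Answer: Yes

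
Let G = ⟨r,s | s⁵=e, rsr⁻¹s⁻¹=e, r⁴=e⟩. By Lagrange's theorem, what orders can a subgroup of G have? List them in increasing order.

|G| = 20 = 2² · 5. By Lagrange's theorem the order of any subgroup divides 20; the divisors of 20 are 1, 2, 4, 5, 10, 20.

Answer: 1, 2, 4, 5, 10, 20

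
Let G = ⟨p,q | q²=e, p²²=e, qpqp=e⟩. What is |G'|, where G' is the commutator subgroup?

G' = [G, G] is generated by all commutators. The generator-pair commutators are: [p, q] = p².
The subgroup they normally generate is {e, p², p⁴, p⁶, p⁸, p¹⁰, p¹², p¹⁴, p¹⁶, p¹⁸, p²⁰}, of order 11.
Check: |G/G'| = 44/11 = 4 is the order of the abelianisation.

Answer: 11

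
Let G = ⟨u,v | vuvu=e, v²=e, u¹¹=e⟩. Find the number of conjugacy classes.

The conjugacy classes (representative and size) are:
  [e] (size 1), [u¹⁰] (size 2), [u²] (size 2), [u³] (size 2), [u⁷] (size 2), [u⁶] (size 2), [u²v] (size 11).
Class equation: 1 + 2 + 2 + 2 + 2 + 2 + 11 = 22 = |G|. So G has 7 conjugacy classes.

Answer: 7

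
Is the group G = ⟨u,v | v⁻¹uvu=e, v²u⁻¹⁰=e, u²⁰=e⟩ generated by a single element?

Every cyclic group is abelian. But u·v = uv while v·u = u⁹v⁻¹, so u·v ≠ v·u and G is not abelian. Hence G is not cyclic.

Answer: No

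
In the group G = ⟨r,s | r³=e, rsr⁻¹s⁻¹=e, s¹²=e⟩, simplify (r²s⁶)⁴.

Compute successive powers of (r²s⁶), reducing at each step:
  (r²s⁶)²: (r²s⁶) · r² = rs⁶;   (rs⁶) · s⁶ = r
  (r²s⁶)³: r · r² = e;   e · s⁶ = s⁶
  (r²s⁶)⁴: (s⁶) · r² = r²s⁶;   (r²s⁶) · s⁶ = r²

Answer: r²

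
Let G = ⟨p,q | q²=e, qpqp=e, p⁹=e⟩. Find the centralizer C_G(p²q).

⟨p²q⟩ ⊆ C_G(p²q) since powers of p²q commute with p²q; so |C_G(p²q)| ≥ |⟨p²q⟩| = 2.
By orbit–stabilizer, |C_G(p²q)| = |G| / |conj. class of p²q| = 18 / 9 = 2.
The 2 elements commuting with p²q are {e, p²q}.

Answer: {e, p²q}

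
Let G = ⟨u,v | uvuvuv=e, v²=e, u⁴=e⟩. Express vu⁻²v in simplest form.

Multiply left to right, reducing at each step:
  v · u⁻² = vu²
  (vu²) · v = vu²v

Answer: vu²v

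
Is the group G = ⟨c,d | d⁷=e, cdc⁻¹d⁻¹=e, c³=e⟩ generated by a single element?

|G| = 21. The element cd has order 21 (its powers give 21 distinct elements), so ⟨cd⟩ = G and G is cyclic.

Answer: Yes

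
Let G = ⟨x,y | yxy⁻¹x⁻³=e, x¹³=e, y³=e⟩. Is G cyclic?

Every cyclic group is abelian. But x·y = xy while y·x = x³y, so x·y ≠ y·x and G is not abelian. Hence G is not cyclic.

Answer: No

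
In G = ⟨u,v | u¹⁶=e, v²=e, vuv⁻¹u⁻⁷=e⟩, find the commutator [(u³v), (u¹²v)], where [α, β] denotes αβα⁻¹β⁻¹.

[(u³v), (u¹²v)] = (u³v)·(u¹²v)·(u³v)⁻¹·(u¹²v)⁻¹.
  (u³v) · (u¹²v) = u⁷
  (u⁷) · (u¹¹v) = u²v
  (u²v) · (u¹²v) = u⁶

Answer: u⁶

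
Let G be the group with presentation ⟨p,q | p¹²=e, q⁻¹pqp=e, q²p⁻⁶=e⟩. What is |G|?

Enumerate words in the generators, reducing via the relations: the distinct elements are
  {e, p, q, pq, p², p³, p⁴, p⁵, p⁶, p⁷, p⁸, p⁹, p²q, p³q, p¹¹, p¹⁰, p⁴q, p⁵q, q⁻¹, pq⁻¹, p²q⁻¹, p³q⁻¹, p⁴q⁻¹, p⁵q⁻¹}.
No further products give new elements, so |G| = 24.

Answer: 24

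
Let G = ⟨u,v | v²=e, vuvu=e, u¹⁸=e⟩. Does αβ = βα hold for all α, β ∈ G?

u·v = uv but v·u = u¹⁷v, so u·v ≠ v·u and G is not abelian.

Answer: No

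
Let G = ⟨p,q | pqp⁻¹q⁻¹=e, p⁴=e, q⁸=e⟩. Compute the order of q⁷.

Compute successive powers until reaching e:
  (q⁷)¹ = q⁷, (q⁷)² = q⁶, (q⁷)³ = q⁵, (q⁷)⁴ = q⁴, (q⁷)⁵ = q³, (q⁷)⁶ = q², (q⁷)⁷ = q, (q⁷)⁸ = e.
The smallest positive k with (q⁷)ᵏ = e is 8.

Answer: 8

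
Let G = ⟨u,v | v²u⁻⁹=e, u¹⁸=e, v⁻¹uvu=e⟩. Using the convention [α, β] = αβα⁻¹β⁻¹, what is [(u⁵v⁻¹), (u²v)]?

[(u⁵v⁻¹), (u²v)] = (u⁵v⁻¹)·(u²v)·(u⁵v⁻¹)⁻¹·(u²v)⁻¹.
  (u⁵v⁻¹) · (u²v) = u³
  (u³) · (u⁵v) = u⁸v
  (u⁸v) · (u²v⁻¹) = u⁶

Answer: u⁶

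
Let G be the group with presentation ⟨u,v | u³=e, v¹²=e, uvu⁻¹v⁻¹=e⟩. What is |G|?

Enumerate words in the generators, reducing via the relations: the distinct elements are
  {e, u, v, uv, u², v², v³, v⁴, v⁵, v⁶, v⁷, v⁸, v⁹, uv², uv³, uv⁴, uv⁵, uv⁶, uv⁷, uv⁸, uv⁹, u²v, v¹¹, v¹⁰, uv¹¹, uv¹⁰, u²v², u²v³, u²v⁴, u²v⁵, u²v⁶, u²v⁷, u²v⁸, u²v⁹, u²v¹¹, u²v¹⁰}.
No further products give new elements, so |G| = 36.

Answer: 36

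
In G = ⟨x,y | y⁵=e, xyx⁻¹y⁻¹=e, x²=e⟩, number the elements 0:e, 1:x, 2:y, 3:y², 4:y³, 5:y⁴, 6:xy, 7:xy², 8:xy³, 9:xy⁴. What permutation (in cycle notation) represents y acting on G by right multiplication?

(0 2 3 4 5)(1 6 7 8 9)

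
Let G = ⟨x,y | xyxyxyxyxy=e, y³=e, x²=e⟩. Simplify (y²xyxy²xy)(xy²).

Compute (y²xyxy²xy) · (xy²) by multiplying left to right and reducing via the relations at each step:
  (y²xyxy²xy) · x = y²xyxy²xyx
  (y²xyxy²xyx) · y² = yxy²xyxy²xy

Answer: yxy²xyxy²xy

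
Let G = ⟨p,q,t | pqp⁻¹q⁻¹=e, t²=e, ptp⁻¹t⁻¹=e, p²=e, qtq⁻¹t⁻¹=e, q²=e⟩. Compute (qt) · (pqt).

Compute (qt) · (pqt) by multiplying left to right and reducing via the relations at each step:
  (qt) · p = pqt
  (pqt) · q = pt
  (pt) · t = p

Answer: p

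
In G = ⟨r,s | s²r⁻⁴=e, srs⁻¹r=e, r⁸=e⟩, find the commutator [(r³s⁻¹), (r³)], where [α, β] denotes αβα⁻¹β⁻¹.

[(r³s⁻¹), (r³)] = (r³s⁻¹)·(r³)·(r³s⁻¹)⁻¹·(r³)⁻¹.
  (r³s⁻¹) · (r³) = s⁻¹
  (s⁻¹) · (r³s) = r⁵
  (r⁵) · (r⁵) = r²

Answer: r²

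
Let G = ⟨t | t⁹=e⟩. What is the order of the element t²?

Compute successive powers until reaching e:
  (t²)¹ = t², (t²)² = t⁴, (t²)³ = t⁶, (t²)⁴ = t⁸, (t²)⁵ = t, (t²)⁶ = t³, (t²)⁷ = t⁵, (t²)⁸ = t⁷, (t²)⁹ = e.
The smallest positive k with (t²)ᵏ = e is 9.

Answer: 9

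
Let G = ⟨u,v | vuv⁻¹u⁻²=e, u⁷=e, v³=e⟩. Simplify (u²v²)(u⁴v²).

Compute (u²v²) · (u⁴v²) by multiplying left to right and reducing via the relations at each step:
  (u²v²) · u⁴ = u⁴v²
  (u⁴v²) · v² = u⁴v

Answer: u⁴v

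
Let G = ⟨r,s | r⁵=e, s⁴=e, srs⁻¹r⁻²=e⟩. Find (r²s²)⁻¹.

The order of (r²s²) is 2 (smallest k with (r²s²)ᵏ = e), so (r²s²)⁻¹ = (r²s²)¹ = r²s².
Check: (r²s²) · (r²s²) → (r²s²) · r² = s²;   (s²) · s² = e, giving e as required.

Answer: r²s²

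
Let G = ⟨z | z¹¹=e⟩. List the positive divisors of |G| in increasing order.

|G| = 11 = 11. By Lagrange's theorem the order of any subgroup divides 11; the divisors of 11 are 1, 11.

Answer: 1, 11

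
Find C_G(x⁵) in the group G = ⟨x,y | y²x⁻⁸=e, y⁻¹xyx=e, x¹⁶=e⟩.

⟨x⁵⟩ ⊆ C_G(x⁵) since powers of x⁵ commute with x⁵; so |C_G(x⁵)| ≥ |⟨x⁵⟩| = 16.
By orbit–stabilizer, |C_G(x⁵)| = |G| / |conj. class of x⁵| = 32 / 2 = 16.
The 16 elements commuting with x⁵ are {e, x, x², x³, x⁴, x⁵, x⁶, x⁷, x⁸, x⁹, x¹⁰, x¹¹, x¹², x¹³, x¹⁴, x¹⁵}.

Answer: {e, x, x², x³, x⁴, x⁵, x⁶, x⁷, x⁸, x⁹, x¹⁰, x¹¹, x¹², x¹³, x¹⁴, x¹⁵}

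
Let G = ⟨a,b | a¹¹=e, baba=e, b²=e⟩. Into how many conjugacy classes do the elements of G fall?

The conjugacy classes (representative and size) are:
  [e] (size 1), [a¹⁰] (size 2), [a²] (size 2), [a³] (size 2), [a⁷] (size 2), [a⁶] (size 2), [a²b] (size 11).
Class equation: 1 + 2 + 2 + 2 + 2 + 2 + 11 = 22 = |G|. So G has 7 conjugacy classes.

Answer: 7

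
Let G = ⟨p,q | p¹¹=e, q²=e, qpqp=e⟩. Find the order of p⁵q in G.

Compute successive powers until reaching e:
  (p⁵q)¹ = p⁵q, (p⁵q)² = e.
The smallest positive k with (p⁵q)ᵏ = e is 2.

Answer: 2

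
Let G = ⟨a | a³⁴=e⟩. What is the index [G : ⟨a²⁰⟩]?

First find ord(a²⁰) by computing successive powers:
  (a²⁰)¹ = a²⁰, (a²⁰)² = a⁶, (a²⁰)³ = a²⁶, (a²⁰)⁴ = a¹², (a²⁰)⁵ = a³², (a²⁰)⁶ = a¹⁸, (a²⁰)⁷ = a⁴, (a²⁰)⁸ = a²⁴, (a²⁰)⁹ = a¹⁰, (a²⁰)¹⁰ = a³⁰, (a²⁰)¹¹ = a¹⁶, (a²⁰)¹² = a², (a²⁰)¹³ = a²², (a²⁰)¹⁴ = a⁸, (a²⁰)¹⁵ = a²⁸, (a²⁰)¹⁶ = a¹⁴, (a²⁰)¹⁷ = e.
So |⟨a²⁰⟩| = ord(a²⁰) = 17. With |G| = 34, by Lagrange [G : ⟨a²⁰⟩] = 34/17 = 2.

Answer: 2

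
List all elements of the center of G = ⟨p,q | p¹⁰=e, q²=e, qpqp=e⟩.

An element z ∈ Z(G) iff z commutes with every generator.
For example p⁵ is central: (p⁵)·p = p⁶ = p·(p⁵); (p⁵)·q = p⁵q = q·(p⁵).
Whereas p ∉ Z(G) since p·q = pq ≠ p⁹q = q·p.
Checking each of the 20 elements this way gives Z(G) = {e, p⁵}, of order 2.

Answer: {e, p⁵}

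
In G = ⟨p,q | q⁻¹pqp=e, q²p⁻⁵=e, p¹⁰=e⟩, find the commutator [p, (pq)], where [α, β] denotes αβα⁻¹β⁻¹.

[p, (pq)] = p·(pq)·p⁻¹·(pq)⁻¹.
  p · (pq) = p²q
  (p²q) · (p⁹) = p³q
  (p³q) · (pq⁻¹) = p²

Answer: p²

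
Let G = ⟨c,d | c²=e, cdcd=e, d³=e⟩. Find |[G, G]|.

G' = [G, G] is generated by all commutators. The generator-pair commutators are: [c, d] = d.
The subgroup they normally generate is {e, d, d²}, of order 3.
Check: |G/G'| = 6/3 = 2 is the order of the abelianisation.

Answer: 3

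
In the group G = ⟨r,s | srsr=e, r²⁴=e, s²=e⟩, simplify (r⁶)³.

Compute successive powers of (r⁶), reducing at each step:
  (r⁶)²: (r⁶) · r⁶ = r¹²
  (r⁶)³: (r¹²) · r⁶ = r¹⁸

Answer: r¹⁸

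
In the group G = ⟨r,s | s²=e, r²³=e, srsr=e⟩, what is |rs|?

Compute successive powers until reaching e:
  (rs)¹ = rs, (rs)² = e.
The smallest positive k with (rs)ᵏ = e is 2.

Answer: 2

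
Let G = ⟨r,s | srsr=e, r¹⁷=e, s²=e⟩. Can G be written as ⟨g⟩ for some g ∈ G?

Every cyclic group is abelian. But r·s = rs while s·r = r¹⁶s, so r·s ≠ s·r and G is not abelian. Hence G is not cyclic.

Answer: No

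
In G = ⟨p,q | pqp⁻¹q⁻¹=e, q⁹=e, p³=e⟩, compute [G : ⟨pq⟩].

First find ord(pq) by computing successive powers:
  (pq)¹ = pq, (pq)² = p²q², (pq)³ = q³, (pq)⁴ = pq⁴, (pq)⁵ = p²q⁵, (pq)⁶ = q⁶, (pq)⁷ = pq⁷, (pq)⁸ = p²q⁸, (pq)⁹ = e.
So |⟨pq⟩| = ord(pq) = 9. With |G| = 27, by Lagrange [G : ⟨pq⟩] = 27/9 = 3.

Answer: 3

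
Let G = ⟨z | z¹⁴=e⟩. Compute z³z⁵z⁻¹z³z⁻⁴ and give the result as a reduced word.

Multiply left to right, reducing at each step:
  (z³) · z⁵ = z⁸
  (z⁸) · z⁻¹ = z⁷
  (z⁷) · z³ = z¹⁰
  (z¹⁰) · z⁻⁴ = z⁶

Answer: z⁶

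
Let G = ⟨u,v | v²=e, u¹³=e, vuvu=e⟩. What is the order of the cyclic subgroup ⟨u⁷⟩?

|⟨u⁷⟩| equals the order of u⁷. Compute successive powers until reaching e:
  (u⁷)¹ = u⁷, (u⁷)² = u, (u⁷)³ = u⁸, (u⁷)⁴ = u², (u⁷)⁵ = u⁹, (u⁷)⁶ = u³, (u⁷)⁷ = u¹⁰, (u⁷)⁸ = u⁴, (u⁷)⁹ = u¹¹, (u⁷)¹⁰ = u⁵, (u⁷)¹¹ = u¹², (u⁷)¹² = u⁶, (u⁷)¹³ = e.
The smallest positive k with (u⁷)ᵏ = e is 13, so |⟨u⁷⟩| = 13.

Answer: 13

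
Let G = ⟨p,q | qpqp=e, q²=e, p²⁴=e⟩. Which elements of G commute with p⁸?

⟨p⁸⟩ ⊆ C_G(p⁸) since powers of p⁸ commute with p⁸; so |C_G(p⁸)| ≥ |⟨p⁸⟩| = 3.
By orbit–stabilizer, |C_G(p⁸)| = |G| / |conj. class of p⁸| = 48 / 2 = 24.
The 24 elements commuting with p⁸ are {e, p, p², p³, p⁴, p⁵, p⁶, p⁷, p⁸, p⁹, p¹⁰, p¹¹, p¹², p¹³, p¹⁴, p¹⁵, p¹⁶, p¹⁷, p¹⁸, p¹⁹, p²⁰, p²¹, p²², p²³}.

Answer: {e, p, p², p³, p⁴, p⁵, p⁶, p⁷, p⁸, p⁹, p¹⁰, p¹¹, p¹², p¹³, p¹⁴, p¹⁵, p¹⁶, p¹⁷, p¹⁸, p¹⁹, p²⁰, p²¹, p²², p²³}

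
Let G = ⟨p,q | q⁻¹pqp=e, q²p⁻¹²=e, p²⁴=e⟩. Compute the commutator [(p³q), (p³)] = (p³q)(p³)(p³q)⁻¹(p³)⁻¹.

[(p³q), (p³)] = (p³q)·(p³)·(p³q)⁻¹·(p³)⁻¹.
  (p³q) · (p³) = q
  q · (p³q⁻¹) = p²¹
  (p²¹) · (p²¹) = p¹⁸

Answer: p¹⁸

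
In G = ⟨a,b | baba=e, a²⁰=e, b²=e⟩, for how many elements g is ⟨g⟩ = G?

⟨g⟩ = G would require ord(g) = |G| = 40, but the maximum element order in G is 20 < 40. So G is not cyclic and no single element generates it: the count is 0.

Answer: 0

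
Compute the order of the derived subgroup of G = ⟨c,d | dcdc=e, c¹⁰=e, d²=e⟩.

G' = [G, G] is generated by all commutators. The generator-pair commutators are: [c, d] = c².
The subgroup they normally generate is {e, c², c⁴, c⁶, c⁸}, of order 5.
Check: |G/G'| = 20/5 = 4 is the order of the abelianisation.

Answer: 5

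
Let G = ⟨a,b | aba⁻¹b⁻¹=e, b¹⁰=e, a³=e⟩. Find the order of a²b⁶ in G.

Compute successive powers until reaching e:
  (a²b⁶)¹ = a²b⁶, (a²b⁶)² = ab², (a²b⁶)³ = b⁸, (a²b⁶)⁴ = a²b⁴, (a²b⁶)⁵ = a, (a²b⁶)⁶ = b⁶, (a²b⁶)⁷ = a²b², (a²b⁶)⁸ = ab⁸, (a²b⁶)⁹ = b⁴, (a²b⁶)¹⁰ = a², (a²b⁶)¹¹ = ab⁶, (a²b⁶)¹² = b², (a²b⁶)¹³ = a²b⁸, (a²b⁶)¹⁴ = ab⁴, (a²b⁶)¹⁵ = e.
The smallest positive k with (a²b⁶)ᵏ = e is 15.

Answer: 15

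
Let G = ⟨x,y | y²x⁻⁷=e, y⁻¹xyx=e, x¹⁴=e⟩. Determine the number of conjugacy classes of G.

The conjugacy classes (representative and size) are:
  [e] (size 1), [x¹³] (size 2), [x¹²] (size 2), [x¹¹] (size 2), [x⁴] (size 2), [x⁵] (size 2), [x⁸] (size 2), [x⁷] (size 1), [x⁵y⁻¹] (size 7), [x⁵y] (size 7).
Class equation: 1 + 2 + 2 + 2 + 2 + 2 + 2 + 1 + 7 + 7 = 28 = |G|. So G has 10 conjugacy classes.

Answer: 10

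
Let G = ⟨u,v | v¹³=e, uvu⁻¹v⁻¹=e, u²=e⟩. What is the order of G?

Enumerate words in the generators, reducing via the relations: the distinct elements are
  {e, u, v, uv, v², v³, v⁴, v⁵, v⁶, v⁷, v⁸, v⁹, uv², uv³, uv⁴, uv⁵, uv⁶, uv⁷, uv⁸, uv⁹, v¹², v¹¹, v¹⁰, uv¹², uv¹¹, uv¹⁰}.
No further products give new elements, so |G| = 26.

Answer: 26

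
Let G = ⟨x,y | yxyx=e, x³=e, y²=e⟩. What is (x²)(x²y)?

Compute (x²) · (x²y) by multiplying left to right and reducing via the relations at each step:
  (x²) · x² = x
  x · y = xy

Answer: xy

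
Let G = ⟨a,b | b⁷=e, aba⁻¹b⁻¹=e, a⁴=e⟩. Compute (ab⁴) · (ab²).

Compute (ab⁴) · (ab²) by multiplying left to right and reducing via the relations at each step:
  (ab⁴) · a = a²b⁴
  (a²b⁴) · b² = a²b⁶

Answer: a²b⁶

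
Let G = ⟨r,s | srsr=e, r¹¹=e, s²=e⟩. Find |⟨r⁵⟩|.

|⟨r⁵⟩| equals the order of r⁵. Compute successive powers until reaching e:
  (r⁵)¹ = r⁵, (r⁵)² = r¹⁰, (r⁵)³ = r⁴, (r⁵)⁴ = r⁹, (r⁵)⁵ = r³, (r⁵)⁶ = r⁸, (r⁵)⁷ = r², (r⁵)⁸ = r⁷, (r⁵)⁹ = r, (r⁵)¹⁰ = r⁶, (r⁵)¹¹ = e.
The smallest positive k with (r⁵)ᵏ = e is 11, so |⟨r⁵⟩| = 11.

Answer: 11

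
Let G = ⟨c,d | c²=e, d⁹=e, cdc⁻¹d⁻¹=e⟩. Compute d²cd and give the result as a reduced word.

Multiply left to right, reducing at each step:
  (d²) · c = cd²
  (cd²) · d = cd³

Answer: cd³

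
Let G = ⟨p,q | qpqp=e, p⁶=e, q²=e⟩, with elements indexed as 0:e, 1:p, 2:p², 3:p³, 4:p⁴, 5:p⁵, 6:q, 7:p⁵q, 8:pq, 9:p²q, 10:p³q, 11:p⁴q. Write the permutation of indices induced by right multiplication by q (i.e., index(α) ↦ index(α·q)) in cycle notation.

(0 6)(1 8)(2 9)(3 10)(4 11)(5 7)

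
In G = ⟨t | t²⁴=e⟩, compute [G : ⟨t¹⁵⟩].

First find ord(t¹⁵) by computing successive powers:
  (t¹⁵)¹ = t¹⁵, (t¹⁵)² = t⁶, (t¹⁵)³ = t²¹, (t¹⁵)⁴ = t¹², (t¹⁵)⁵ = t³, (t¹⁵)⁶ = t¹⁸, (t¹⁵)⁷ = t⁹, (t¹⁵)⁸ = e.
So |⟨t¹⁵⟩| = ord(t¹⁵) = 8. With |G| = 24, by Lagrange [G : ⟨t¹⁵⟩] = 24/8 = 3.

Answer: 3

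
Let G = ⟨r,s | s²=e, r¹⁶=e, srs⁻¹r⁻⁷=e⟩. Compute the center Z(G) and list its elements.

An element z ∈ Z(G) iff z commutes with every generator.
For example r⁸ is central: (r⁸)·r = r⁹ = r·(r⁸); (r⁸)·s = r⁸s = s·(r⁸).
Whereas r ∉ Z(G) since r·s = rs ≠ r⁷s = s·r.
Checking each of the 32 elements this way gives Z(G) = {e, r⁸}, of order 2.

Answer: {e, r⁸}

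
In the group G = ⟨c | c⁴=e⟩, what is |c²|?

Compute successive powers until reaching e:
  (c²)¹ = c², (c²)² = e.
The smallest positive k with (c²)ᵏ = e is 2.

Answer: 2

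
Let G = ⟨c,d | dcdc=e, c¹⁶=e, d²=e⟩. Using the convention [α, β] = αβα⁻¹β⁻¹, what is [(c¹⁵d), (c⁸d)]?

[(c¹⁵d), (c⁸d)] = (c¹⁵d)·(c⁸d)·(c¹⁵d)⁻¹·(c⁸d)⁻¹.
  (c¹⁵d) · (c⁸d) = c⁷
  (c⁷) · (c¹⁵d) = c⁶d
  (c⁶d) · (c⁸d) = c¹⁴

Answer: c¹⁴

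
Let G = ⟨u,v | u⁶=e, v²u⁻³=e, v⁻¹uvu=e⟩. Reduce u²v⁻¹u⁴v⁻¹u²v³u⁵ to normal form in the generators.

Multiply left to right, reducing at each step:
  (u²) · v⁻¹ = u²v⁻¹
  (u²v⁻¹) · u⁴ = uv
  (uv) · v⁻¹ = u
  u · u² = u³
  (u³) · v³ = v
  v · u⁵ = uv

Answer: uv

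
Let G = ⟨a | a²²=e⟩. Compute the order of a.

Compute successive powers until reaching e:
  a¹ = a, a² = a², a³ = a³, a⁴ = a⁴, a⁵ = a⁵, a⁶ = a⁶, a⁷ = a⁷, a⁸ = a⁸, a⁹ = a⁹, a¹⁰ = a¹⁰, a¹¹ = a¹¹, a¹² = a¹², a¹³ = a¹³, a¹⁴ = a¹⁴, a¹⁵ = a¹⁵, a¹⁶ = a¹⁶, a¹⁷ = a¹⁷, a¹⁸ = a¹⁸, a¹⁹ = a¹⁹, a²⁰ = a²⁰, a²¹ = a²¹, a²² = e.
The smallest positive k with aᵏ = e is 22.

Answer: 22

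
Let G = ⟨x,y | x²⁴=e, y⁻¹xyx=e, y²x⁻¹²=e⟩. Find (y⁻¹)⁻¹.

The order of (y⁻¹) is 4 (smallest k with (y⁻¹)ᵏ = e), so (y⁻¹)⁻¹ = (y⁻¹)³ = y.
Check: (y⁻¹) · y → (y⁻¹) · y = e, giving e as required.

Answer: y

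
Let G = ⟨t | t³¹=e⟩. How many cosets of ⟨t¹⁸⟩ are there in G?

First find ord(t¹⁸) by computing successive powers:
  (t¹⁸)¹ = t¹⁸, (t¹⁸)² = t⁵, (t¹⁸)³ = t²³, (t¹⁸)⁴ = t¹⁰, (t¹⁸)⁵ = t²⁸, (t¹⁸)⁶ = t¹⁵, (t¹⁸)⁷ = t², (t¹⁸)⁸ = t²⁰, (t¹⁸)⁹ = t⁷, (t¹⁸)¹⁰ = t²⁵, (t¹⁸)¹¹ = t¹², (t¹⁸)¹² = t³⁰, (t¹⁸)¹³ = t¹⁷, (t¹⁸)¹⁴ = t⁴, (t¹⁸)¹⁵ = t²², (t¹⁸)¹⁶ = t⁹, (t¹⁸)¹⁷ = t²⁷, (t¹⁸)¹⁸ = t¹⁴, (t¹⁸)¹⁹ = t, (t¹⁸)²⁰ = t¹⁹, (t¹⁸)²¹ = t⁶, (t¹⁸)²² = t²⁴, (t¹⁸)²³ = t¹¹, (t¹⁸)²⁴ = t²⁹, (t¹⁸)²⁵ = t¹⁶, (t¹⁸)²⁶ = t³, (t¹⁸)²⁷ = t²¹, (t¹⁸)²⁸ = t⁸, (t¹⁸)²⁹ = t²⁶, (t¹⁸)³⁰ = t¹³, (t¹⁸)³¹ = e.
So |⟨t¹⁸⟩| = ord(t¹⁸) = 31. With |G| = 31, by Lagrange [G : ⟨t¹⁸⟩] = 31/31 = 1.

Answer: 1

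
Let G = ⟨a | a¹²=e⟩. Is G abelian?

G has a single generator, so G is cyclic and hence abelian.

Answer: Yes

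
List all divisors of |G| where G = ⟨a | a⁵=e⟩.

|G| = 5 = 5. By Lagrange's theorem the order of any subgroup divides 5; the divisors of 5 are 1, 5.

Answer: 1, 5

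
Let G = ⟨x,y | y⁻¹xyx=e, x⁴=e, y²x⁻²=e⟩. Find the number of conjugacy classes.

The conjugacy classes (representative and size) are:
  [e] (size 1), [x³] (size 2), [x²] (size 1), [y⁻¹] (size 2), [xy⁻¹] (size 2).
Class equation: 1 + 2 + 1 + 2 + 2 = 8 = |G|. So G has 5 conjugacy classes.

Answer: 5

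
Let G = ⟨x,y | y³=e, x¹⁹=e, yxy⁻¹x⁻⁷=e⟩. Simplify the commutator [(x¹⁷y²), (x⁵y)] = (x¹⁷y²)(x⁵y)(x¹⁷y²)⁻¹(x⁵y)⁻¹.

[(x¹⁷y²), (x⁵y)] = (x¹⁷y²)·(x⁵y)·(x¹⁷y²)⁻¹·(x⁵y)⁻¹.
  (x¹⁷y²) · (x⁵y) = x¹⁵
  (x¹⁵) · (x¹⁴y) = x¹⁰y
  (x¹⁰y) · (x²y²) = x⁵

Answer: x⁵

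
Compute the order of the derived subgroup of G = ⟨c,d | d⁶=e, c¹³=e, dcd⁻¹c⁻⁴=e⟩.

G' = [G, G] is generated by all commutators. The generator-pair commutators are: [c, d] = c¹⁰.
The subgroup they normally generate is {e, c, c², c³, c⁴, c⁵, c⁶, c⁷, c⁸, c⁹, c¹⁰, c¹¹, c¹²}, of order 13.
Check: |G/G'| = 78/13 = 6 is the order of the abelianisation.

Answer: 13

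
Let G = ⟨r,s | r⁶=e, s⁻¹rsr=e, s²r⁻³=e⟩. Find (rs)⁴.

Compute successive powers of (rs), reducing at each step:
  (rs)²: (rs) · r = s;   s · s = r³
  (rs)³: (r³) · r = r⁴;   (r⁴) · s = rs⁻¹
  (rs)⁴: (rs⁻¹) · r = s⁻¹;   (s⁻¹) · s = e

Answer: e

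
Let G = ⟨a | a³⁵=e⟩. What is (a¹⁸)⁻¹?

The order of (a¹⁸) is 35 (smallest k with (a¹⁸)ᵏ = e), so (a¹⁸)⁻¹ = (a¹⁸)³⁴ = a¹⁷.
Check: (a¹⁸) · (a¹⁷) → (a¹⁸) · a¹⁷ = e, giving e as required.

Answer: a¹⁷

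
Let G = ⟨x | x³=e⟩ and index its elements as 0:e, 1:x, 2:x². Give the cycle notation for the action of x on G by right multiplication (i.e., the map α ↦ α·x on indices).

(0 1 2)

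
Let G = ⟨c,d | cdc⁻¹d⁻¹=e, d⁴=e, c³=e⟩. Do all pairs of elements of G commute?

Each pair of generators commutes: c·d = cd = d·c. Since the generators pairwise commute, every element of G commutes with every other, so G is abelian.

Answer: Yes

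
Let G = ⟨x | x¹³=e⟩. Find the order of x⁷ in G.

Compute successive powers until reaching e:
  (x⁷)¹ = x⁷, (x⁷)² = x, (x⁷)³ = x⁸, (x⁷)⁴ = x², (x⁷)⁵ = x⁹, (x⁷)⁶ = x³, (x⁷)⁷ = x¹⁰, (x⁷)⁸ = x⁴, (x⁷)⁹ = x¹¹, (x⁷)¹⁰ = x⁵, (x⁷)¹¹ = x¹², (x⁷)¹² = x⁶, (x⁷)¹³ = e.
The smallest positive k with (x⁷)ᵏ = e is 13.

Answer: 13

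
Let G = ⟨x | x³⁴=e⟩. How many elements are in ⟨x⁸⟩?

|⟨x⁸⟩| equals the order of x⁸. Compute successive powers until reaching e:
  (x⁸)¹ = x⁸, (x⁸)² = x¹⁶, (x⁸)³ = x²⁴, (x⁸)⁴ = x³², (x⁸)⁵ = x⁶, (x⁸)⁶ = x¹⁴, (x⁸)⁷ = x²², (x⁸)⁸ = x³⁰, (x⁸)⁹ = x⁴, (x⁸)¹⁰ = x¹², (x⁸)¹¹ = x²⁰, (x⁸)¹² = x²⁸, (x⁸)¹³ = x², (x⁸)¹⁴ = x¹⁰, (x⁸)¹⁵ = x¹⁸, (x⁸)¹⁶ = x²⁶, (x⁸)¹⁷ = e.
The smallest positive k with (x⁸)ᵏ = e is 17, so |⟨x⁸⟩| = 17.

Answer: 17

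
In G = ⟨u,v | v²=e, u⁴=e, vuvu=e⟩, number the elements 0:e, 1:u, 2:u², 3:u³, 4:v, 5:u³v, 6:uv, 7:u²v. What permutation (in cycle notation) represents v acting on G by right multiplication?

(0 4)(1 6)(2 7)(3 5)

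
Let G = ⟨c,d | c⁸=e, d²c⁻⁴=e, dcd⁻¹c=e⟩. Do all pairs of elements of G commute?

c·d = cd but d·c = c³d⁻¹, so c·d ≠ d·c and G is not abelian.

Answer: No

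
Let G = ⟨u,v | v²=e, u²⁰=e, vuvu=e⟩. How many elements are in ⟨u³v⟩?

|⟨u³v⟩| equals the order of u³v. Compute successive powers until reaching e:
  (u³v)¹ = u³v, (u³v)² = e.
The smallest positive k with (u³v)ᵏ = e is 2, so |⟨u³v⟩| = 2.

Answer: 2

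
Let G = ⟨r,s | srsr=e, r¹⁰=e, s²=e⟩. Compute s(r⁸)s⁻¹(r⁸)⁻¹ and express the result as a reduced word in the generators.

[s, (r⁸)] = s·(r⁸)·s⁻¹·(r⁸)⁻¹.
  s · (r⁸) = r²s
  (r²s) · s = r²
  (r²) · (r²) = r⁴

Answer: r⁴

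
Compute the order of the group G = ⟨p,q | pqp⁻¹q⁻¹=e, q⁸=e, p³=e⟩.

Enumerate words in the generators, reducing via the relations: the distinct elements are
  {e, p, q, pq, p², q², q³, q⁴, q⁵, q⁶, q⁷, pq², pq³, pq⁴, pq⁵, pq⁶, pq⁷, p²q, p²q², p²q³, p²q⁴, p²q⁵, p²q⁶, p²q⁷}.
No further products give new elements, so |G| = 24.

Answer: 24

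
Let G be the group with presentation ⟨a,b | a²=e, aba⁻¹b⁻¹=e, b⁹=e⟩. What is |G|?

Enumerate words in the generators, reducing via the relations: the distinct elements are
  {a, b, e, ab, b², b³, b⁴, b⁵, b⁶, b⁷, b⁸, ab², ab³, ab⁴, ab⁵, ab⁶, ab⁷, ab⁸}.
No further products give new elements, so |G| = 18.

Answer: 18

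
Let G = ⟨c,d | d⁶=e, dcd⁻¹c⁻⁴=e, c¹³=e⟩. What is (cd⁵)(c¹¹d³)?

Compute (cd⁵) · (c¹¹d³) by multiplying left to right and reducing via the relations at each step:
  (cd⁵) · c¹¹ = c⁷d⁵
  (c⁷d⁵) · d³ = c⁷d²

Answer: c⁷d²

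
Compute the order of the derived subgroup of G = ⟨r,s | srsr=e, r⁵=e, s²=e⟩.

G' = [G, G] is generated by all commutators. The generator-pair commutators are: [r, s] = r².
The subgroup they normally generate is {e, r, r², r³, r⁴}, of order 5.
Check: |G/G'| = 10/5 = 2 is the order of the abelianisation.

Answer: 5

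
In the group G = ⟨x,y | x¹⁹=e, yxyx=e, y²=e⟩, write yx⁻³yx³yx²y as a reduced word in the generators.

Multiply left to right, reducing at each step:
  y · x⁻³ = x³y
  (x³y) · y = x³
  (x³) · x³ = x⁶
  (x⁶) · y = x⁶y
  (x⁶y) · x² = x⁴y
  (x⁴y) · y = x⁴

Answer: x⁴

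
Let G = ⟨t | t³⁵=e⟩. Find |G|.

G is generated by a single element, so G is cyclic. The relator gives t³⁵ = e and no smaller power is forced to be e, so the 35 powers {e, t, t², t³, t⁴, t⁵, t⁶, t⁷, t⁸, t⁹, t²², t²³, t²¹, t²⁰, t²⁴, t²⁵, t²⁶, t²⁷, t²⁸, t²⁹, t³², t³³, t³¹, t³⁰, t³⁴, t¹², t¹³, t¹¹, t¹⁰, t¹⁴, t¹⁵, t¹⁶, t¹⁷, t¹⁸, t¹⁹} are distinct. Hence |G| = 35.

Answer: 35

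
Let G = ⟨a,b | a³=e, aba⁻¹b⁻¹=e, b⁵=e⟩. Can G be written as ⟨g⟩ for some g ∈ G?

|G| = 15. The element ab has order 15 (its powers give 15 distinct elements), so ⟨ab⟩ = G and G is cyclic.

Answer: Yes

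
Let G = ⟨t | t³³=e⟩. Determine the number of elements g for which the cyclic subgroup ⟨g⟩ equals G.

G is cyclic of order 33. An element generates G iff its order is 33, and a cyclic group of order 33 has exactly φ(33) = 20 such elements.

Answer: 20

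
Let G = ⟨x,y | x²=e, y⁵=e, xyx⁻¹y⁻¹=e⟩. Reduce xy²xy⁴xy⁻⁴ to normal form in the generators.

Multiply left to right, reducing at each step:
  x · y² = xy²
  (xy²) · x = y²
  (y²) · y⁴ = y
  y · x = xy
  (xy) · y⁻⁴ = xy²

Answer: xy²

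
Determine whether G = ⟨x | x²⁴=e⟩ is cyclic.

|G| = 24. The element x has order 24 (its powers give 24 distinct elements), so ⟨x⟩ = G and G is cyclic.

Answer: Yes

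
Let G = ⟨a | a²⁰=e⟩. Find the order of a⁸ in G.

Compute successive powers until reaching e:
  (a⁸)¹ = a⁸, (a⁸)² = a¹⁶, (a⁸)³ = a⁴, (a⁸)⁴ = a¹², (a⁸)⁵ = e.
The smallest positive k with (a⁸)ᵏ = e is 5.

Answer: 5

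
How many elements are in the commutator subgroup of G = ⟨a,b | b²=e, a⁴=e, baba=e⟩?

G' = [G, G] is generated by all commutators. The generator-pair commutators are: [a, b] = a².
The subgroup they normally generate is {e, a²}, of order 2.
Check: |G/G'| = 8/2 = 4 is the order of the abelianisation.

Answer: 2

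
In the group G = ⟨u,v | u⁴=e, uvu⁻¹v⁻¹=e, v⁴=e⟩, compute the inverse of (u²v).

The order of (u²v) is 4 (smallest k with (u²v)ᵏ = e), so (u²v)⁻¹ = (u²v)³ = u²v³.
Check: (u²v) · (u²v³) → (u²v) · u² = v;   v · v³ = e, giving e as required.

Answer: u²v³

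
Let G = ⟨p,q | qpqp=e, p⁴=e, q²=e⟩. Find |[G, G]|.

G' = [G, G] is generated by all commutators. The generator-pair commutators are: [p, q] = p².
The subgroup they normally generate is {e, p²}, of order 2.
Check: |G/G'| = 8/2 = 4 is the order of the abelianisation.

Answer: 2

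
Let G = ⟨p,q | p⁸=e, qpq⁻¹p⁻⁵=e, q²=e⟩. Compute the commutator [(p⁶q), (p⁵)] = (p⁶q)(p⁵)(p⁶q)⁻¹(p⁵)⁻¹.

[(p⁶q), (p⁵)] = (p⁶q)·(p⁵)·(p⁶q)⁻¹·(p⁵)⁻¹.
  (p⁶q) · (p⁵) = p⁷q
  (p⁷q) · (p²q) = p
  p · (p³) = p⁴

Answer: p⁴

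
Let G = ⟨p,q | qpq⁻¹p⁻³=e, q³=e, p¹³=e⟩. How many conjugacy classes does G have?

The conjugacy classes (representative and size) are:
  [e] (size 1), [p] (size 3), [p⁵] (size 3), [p¹⁰] (size 3), [p⁸] (size 3), [p¹⁰q] (size 13), [p⁷q²] (size 13).
Class equation: 1 + 3 + 3 + 3 + 3 + 13 + 13 = 39 = |G|. So G has 7 conjugacy classes.

Answer: 7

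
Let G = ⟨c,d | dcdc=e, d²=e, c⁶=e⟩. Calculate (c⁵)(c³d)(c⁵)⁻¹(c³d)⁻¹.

[(c⁵), (c³d)] = (c⁵)·(c³d)·(c⁵)⁻¹·(c³d)⁻¹.
  (c⁵) · (c³d) = c²d
  (c²d) · c = cd
  (cd) · (c³d) = c⁴

Answer: c⁴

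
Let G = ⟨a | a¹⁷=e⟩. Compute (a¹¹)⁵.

Compute successive powers of (a¹¹), reducing at each step:
  (a¹¹)²: (a¹¹) · a¹¹ = a⁵
  (a¹¹)³: (a⁵) · a¹¹ = a¹⁶
  (a¹¹)⁴: (a¹⁶) · a¹¹ = a¹⁰
  (a¹¹)⁵: (a¹⁰) · a¹¹ = a⁴

Answer: a⁴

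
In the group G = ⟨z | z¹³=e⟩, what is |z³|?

Compute successive powers until reaching e:
  (z³)¹ = z³, (z³)² = z⁶, (z³)³ = z⁹, (z³)⁴ = z¹², (z³)⁵ = z², (z³)⁶ = z⁵, (z³)⁷ = z⁸, (z³)⁸ = z¹¹, (z³)⁹ = z, (z³)¹⁰ = z⁴, (z³)¹¹ = z⁷, (z³)¹² = z¹⁰, (z³)¹³ = e.
The smallest positive k with (z³)ᵏ = e is 13.

Answer: 13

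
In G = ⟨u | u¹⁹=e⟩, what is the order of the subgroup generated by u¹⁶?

|⟨u¹⁶⟩| equals the order of u¹⁶. Compute successive powers until reaching e:
  (u¹⁶)¹ = u¹⁶, (u¹⁶)² = u¹³, (u¹⁶)³ = u¹⁰, (u¹⁶)⁴ = u⁷, (u¹⁶)⁵ = u⁴, (u¹⁶)⁶ = u, (u¹⁶)⁷ = u¹⁷, (u¹⁶)⁸ = u¹⁴, (u¹⁶)⁹ = u¹¹, (u¹⁶)¹⁰ = u⁸, (u¹⁶)¹¹ = u⁵, (u¹⁶)¹² = u², (u¹⁶)¹³ = u¹⁸, (u¹⁶)¹⁴ = u¹⁵, (u¹⁶)¹⁵ = u¹², (u¹⁶)¹⁶ = u⁹, (u¹⁶)¹⁷ = u⁶, (u¹⁶)¹⁸ = u³, (u¹⁶)¹⁹ = e.
The smallest positive k with (u¹⁶)ᵏ = e is 19, so |⟨u¹⁶⟩| = 19.

Answer: 19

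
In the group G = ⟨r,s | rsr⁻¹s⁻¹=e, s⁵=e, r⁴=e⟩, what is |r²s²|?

Compute successive powers until reaching e:
  (r²s²)¹ = r²s², (r²s²)² = s⁴, (r²s²)³ = r²s, (r²s²)⁴ = s³, (r²s²)⁵ = r², (r²s²)⁶ = s², (r²s²)⁷ = r²s⁴, (r²s²)⁸ = s, (r²s²)⁹ = r²s³, (r²s²)¹⁰ = e.
The smallest positive k with (r²s²)ᵏ = e is 10.

Answer: 10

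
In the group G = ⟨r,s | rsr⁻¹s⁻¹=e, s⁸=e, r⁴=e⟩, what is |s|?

Compute successive powers until reaching e:
  s¹ = s, s² = s², s³ = s³, s⁴ = s⁴, s⁵ = s⁵, s⁶ = s⁶, s⁷ = s⁷, s⁸ = e.
The smallest positive k with sᵏ = e is 8.

Answer: 8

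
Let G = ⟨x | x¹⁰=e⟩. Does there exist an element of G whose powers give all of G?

|G| = 10. The element x has order 10 (its powers give 10 distinct elements), so ⟨x⟩ = G and G is cyclic.

Answer: Yes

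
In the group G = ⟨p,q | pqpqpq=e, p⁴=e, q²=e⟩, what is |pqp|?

Compute successive powers until reaching e:
  (pqp)¹ = pqp, (pqp)² = qp²q, (pqp)³ = p³qp³, (pqp)⁴ = e.
The smallest positive k with (pqp)ᵏ = e is 4.

Answer: 4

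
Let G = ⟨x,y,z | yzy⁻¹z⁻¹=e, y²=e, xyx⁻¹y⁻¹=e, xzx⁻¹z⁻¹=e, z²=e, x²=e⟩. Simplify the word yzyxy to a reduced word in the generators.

Multiply left to right, reducing at each step:
  y · z = yz
  (yz) · y = z
  z · x = xz
  (xz) · y = xyz

Answer: xyz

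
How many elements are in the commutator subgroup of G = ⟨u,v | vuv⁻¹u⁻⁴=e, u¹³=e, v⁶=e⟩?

G' = [G, G] is generated by all commutators. The generator-pair commutators are: [u, v] = u¹⁰.
The subgroup they normally generate is {e, u, u², u³, u⁴, u⁵, u⁶, u⁷, u⁸, u⁹, u¹⁰, u¹¹, u¹²}, of order 13.
Check: |G/G'| = 78/13 = 6 is the order of the abelianisation.

Answer: 13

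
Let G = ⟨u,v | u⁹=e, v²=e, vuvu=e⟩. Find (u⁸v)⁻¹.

The order of (u⁸v) is 2 (smallest k with (u⁸v)ᵏ = e), so (u⁸v)⁻¹ = (u⁸v)¹ = u⁸v.
Check: (u⁸v) · (u⁸v) → (u⁸v) · u⁸ = v;   v · v = e, giving e as required.

Answer: u⁸v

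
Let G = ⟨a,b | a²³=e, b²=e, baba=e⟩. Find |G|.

Enumerate words in the generators, reducing via the relations: the distinct elements are
  {a, b, e, ab, a², a³, a⁴, a⁵, a⁶, a⁷, a⁸, a⁹, a²b, a²², a²¹, a²⁰, a³b, a¹², a¹³, a¹¹, a¹⁰, a¹⁴, a¹⁵, a¹⁶, a¹⁷, a¹⁸, a¹⁹, a⁴b, a⁵b, a⁶b, a⁷b, a⁸b, a⁹b, a²²b, a²¹b, a²⁰b, a¹²b, a¹³b, a¹¹b, a¹⁰b, a¹⁴b, a¹⁵b, a¹⁶b, a¹⁷b, a¹⁸b, a¹⁹b}.
No further products give new elements, so |G| = 46.

Answer: 46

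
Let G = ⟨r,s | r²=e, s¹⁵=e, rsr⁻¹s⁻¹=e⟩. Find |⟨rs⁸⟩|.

|⟨rs⁸⟩| equals the order of rs⁸. Compute successive powers until reaching e:
  (rs⁸)¹ = rs⁸, (rs⁸)² = s, (rs⁸)³ = rs⁹, (rs⁸)⁴ = s², (rs⁸)⁵ = rs¹⁰, (rs⁸)⁶ = s³, (rs⁸)⁷ = rs¹¹, (rs⁸)⁸ = s⁴, (rs⁸)⁹ = rs¹², (rs⁸)¹⁰ = s⁵, (rs⁸)¹¹ = rs¹³, (rs⁸)¹² = s⁶, (rs⁸)¹³ = rs¹⁴, (rs⁸)¹⁴ = s⁷, (rs⁸)¹⁵ = r, (rs⁸)¹⁶ = s⁸, (rs⁸)¹⁷ = rs, (rs⁸)¹⁸ = s⁹, (rs⁸)¹⁹ = rs², (rs⁸)²⁰ = s¹⁰, (rs⁸)²¹ = rs³, (rs⁸)²² = s¹¹, (rs⁸)²³ = rs⁴, (rs⁸)²⁴ = s¹², (rs⁸)²⁵ = rs⁵, (rs⁸)²⁶ = s¹³, (rs⁸)²⁷ = rs⁶, (rs⁸)²⁸ = s¹⁴, (rs⁸)²⁹ = rs⁷, (rs⁸)³⁰ = e.
The smallest positive k with (rs⁸)ᵏ = e is 30, so |⟨rs⁸⟩| = 30.

Answer: 30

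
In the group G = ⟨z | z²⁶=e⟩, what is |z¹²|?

Compute successive powers until reaching e:
  (z¹²)¹ = z¹², (z¹²)² = z²⁴, (z¹²)³ = z¹⁰, (z¹²)⁴ = z²², (z¹²)⁵ = z⁸, (z¹²)⁶ = z²⁰, (z¹²)⁷ = z⁶, (z¹²)⁸ = z¹⁸, (z¹²)⁹ = z⁴, (z¹²)¹⁰ = z¹⁶, (z¹²)¹¹ = z², (z¹²)¹² = z¹⁴, (z¹²)¹³ = e.
The smallest positive k with (z¹²)ᵏ = e is 13.

Answer: 13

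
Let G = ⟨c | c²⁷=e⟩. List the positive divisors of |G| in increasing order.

|G| = 27 = 3³. By Lagrange's theorem the order of any subgroup divides 27; the divisors of 27 are 1, 3, 9, 27.

Answer: 1, 3, 9, 27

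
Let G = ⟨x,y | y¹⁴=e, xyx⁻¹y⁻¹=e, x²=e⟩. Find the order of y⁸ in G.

Compute successive powers until reaching e:
  (y⁸)¹ = y⁸, (y⁸)² = y², (y⁸)³ = y¹⁰, (y⁸)⁴ = y⁴, (y⁸)⁵ = y¹², (y⁸)⁶ = y⁶, (y⁸)⁷ = e.
The smallest positive k with (y⁸)ᵏ = e is 7.

Answer: 7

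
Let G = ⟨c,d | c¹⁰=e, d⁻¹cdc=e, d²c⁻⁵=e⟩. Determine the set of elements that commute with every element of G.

An element z ∈ Z(G) iff z commutes with every generator.
For example c⁵ is central: (c⁵)·c = c⁶ = c·(c⁵); (c⁵)·d = d⁻¹ = d·(c⁵).
Whereas c ∉ Z(G) since c·d = cd ≠ c⁴d⁻¹ = d·c.
Checking each of the 20 elements this way gives Z(G) = {e, c⁵}, of order 2.

Answer: {e, c⁵}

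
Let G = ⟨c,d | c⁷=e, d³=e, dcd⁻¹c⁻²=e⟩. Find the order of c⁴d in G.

Compute successive powers until reaching e:
  (c⁴d)¹ = c⁴d, (c⁴d)² = c⁵d², (c⁴d)³ = e.
The smallest positive k with (c⁴d)ᵏ = e is 3.

Answer: 3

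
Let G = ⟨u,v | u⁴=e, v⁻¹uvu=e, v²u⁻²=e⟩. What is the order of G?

Enumerate words in the generators, reducing via the relations: the distinct elements are
  {e, u, v, uv, u², u³, v⁻¹, uv⁻¹}.
No further products give new elements, so |G| = 8.

Answer: 8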